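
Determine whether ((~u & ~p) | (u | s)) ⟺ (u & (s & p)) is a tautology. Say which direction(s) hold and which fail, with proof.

(⟹) This fails. Under u = F, p = F, s = F, the left side is true but the right side is false.

(⟸) Assume the antecedent. If u is true, (~u & ~p) | (u | s) reduces to true regardless of the other variables. If u is false, the antecedent cannot hold. Either way (~u & ~p) | (u | s) holds.

The forward direction fails; the converse holds.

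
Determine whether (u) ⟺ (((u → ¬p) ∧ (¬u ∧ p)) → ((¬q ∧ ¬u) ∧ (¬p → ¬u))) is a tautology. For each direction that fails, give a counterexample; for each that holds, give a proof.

Only the forward implication holds.

[⇒] Assume the antecedent. If q is true, the antecedent forces (q = T, u = T, p = F) or (q = T, u = T, p = T), and the consequent holds there. If q is false, the consequent reduces to true regardless of the other variables. Either way the consequent holds.

[⇐] This fails. Under q = F, u = F, p = F, the left side is false but the right side is true.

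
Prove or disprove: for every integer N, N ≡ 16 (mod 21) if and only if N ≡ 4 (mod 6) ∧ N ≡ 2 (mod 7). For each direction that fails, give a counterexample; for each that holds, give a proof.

Not equivalent: only (⇐) holds.

(⇐) If N ≡ 4 (mod 6) and N ≡ 2 (mod 7), then by the Chinese remainder theorem N ≡ 16 (mod 42). Since 16 ≡ 16 (mod 21) and 21 ∣ 42, we get N ≡ 16 (mod 21).

(⇒) This fails: N = 37 gives 37 ≡ 16 (mod 21) but 37 ≡ 1 (mod 6), so the conjunction on the right does not hold.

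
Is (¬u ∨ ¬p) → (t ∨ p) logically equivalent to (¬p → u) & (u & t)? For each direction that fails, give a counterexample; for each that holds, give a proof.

Only the reverse direction holds.

(→) This fails. Under u = F, p = T, t = F, the left side is true but the right side is false.

(←) Assume the antecedent. If u is true, the antecedent forces (u = T, p = F, t = T) or (u = T, p = T, t = T), and (¬u ∨ ¬p) → (t ∨ p) holds there. If u is false, the antecedent cannot hold. Either way (¬u ∨ ¬p) → (t ∨ p) holds.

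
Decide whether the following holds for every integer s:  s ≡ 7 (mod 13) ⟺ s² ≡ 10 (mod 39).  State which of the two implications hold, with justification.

(⇒) This fails: take s = 33. Then 33 ≡ 7 (mod 13), but 33² = 1089 ≡ 36 (mod 39), not 10.

(⇐) This fails: take s = 19. Then 19² = 361 ≡ 10 (mod 39), yet 19 ≡ 6 (mod 13), not 7.

Neither implication holds.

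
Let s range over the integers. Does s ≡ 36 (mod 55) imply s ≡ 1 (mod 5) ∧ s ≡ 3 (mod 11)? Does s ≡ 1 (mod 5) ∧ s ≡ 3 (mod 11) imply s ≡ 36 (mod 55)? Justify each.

(⇒) Suppose s ≡ 36 (mod 55); write s = 55j + 36. Since 5 ∣ 55, reducing mod 5 gives s ≡ 36 ≡ 1 (mod 5); since 11 ∣ 55, reducing mod 11 gives s ≡ 36 ≡ 3 (mod 11).

(⇐) Conversely, if s ≡ 1 (mod 5) and s ≡ 3 (mod 11), then by the Chinese remainder theorem s ≡ 36 (mod 55). This is exactly s ≡ 36 (mod 55).

Both directions hold; the statement is true.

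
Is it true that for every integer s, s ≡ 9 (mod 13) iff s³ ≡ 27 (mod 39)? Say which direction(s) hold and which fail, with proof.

Neither direction holds.

[⇒] This fails: take s = 22. Then 22 ≡ 9 (mod 13), but 22³ = 10648 ≡ 1 (mod 39), not 27.

[⇐] This fails: take s = 3. Then 3³ = 27 ≡ 27 (mod 39), yet 3 ≡ 3 (mod 13), not 9.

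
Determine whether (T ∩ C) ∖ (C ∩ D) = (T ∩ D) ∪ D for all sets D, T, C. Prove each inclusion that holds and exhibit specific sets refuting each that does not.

Neither inclusion holds.

(⊆) This inclusion fails. Take D = ∅, T = {1}, C = {1}; then 1 ∈ (T ∩ C) ∖ (C ∩ D) but 1 ∉ (T ∩ D) ∪ D.

(⊇) This inclusion fails. Take D = {1}, T = ∅, C = ∅; then 1 ∈ (T ∩ D) ∪ D but 1 ∉ (T ∩ C) ∖ (C ∩ D).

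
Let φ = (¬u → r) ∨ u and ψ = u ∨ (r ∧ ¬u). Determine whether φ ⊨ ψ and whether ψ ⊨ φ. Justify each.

(⟹) Assume the antecedent. If u is true, u ∨ (r ∧ ¬u) reduces to true regardless of the other variables. If u is false, the antecedent forces (u = F, r = T), and u ∨ (r ∧ ¬u) holds there. Either way u ∨ (r ∧ ¬u) holds.

(⟸) Assume the antecedent. If u is true, (¬u → r) ∨ u reduces to true regardless of the other variables. If u is false, the antecedent forces (u = F, r = T), and (¬u → r) ∨ u holds there. Either way (¬u → r) ∨ u holds.

Both directions hold.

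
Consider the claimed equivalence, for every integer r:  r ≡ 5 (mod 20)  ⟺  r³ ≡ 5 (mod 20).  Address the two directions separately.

The biconditional holds.

(⟹) Suppose r ≡ 5 (mod 20). Write r = 20j + 5. Then (20j + 5)³ = 8000j³ + 6000j² + 1500j + 125 = 20(400j³ + 300j² + 75j + 6) + 5, so r³ ≡ 5 (mod 20).

(⟸) Conversely, suppose r³ ≡ 5 (mod 20). The only residue r in {0, …, 19} with r³ ≡ 5 (mod 20) is r = 5, so r ≡ 5 (mod 20).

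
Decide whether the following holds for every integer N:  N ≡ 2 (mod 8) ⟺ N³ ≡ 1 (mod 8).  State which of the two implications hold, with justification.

(→) This fails: take N = 2. Then 2 ≡ 2 (mod 8), but 2³ = 8 ≡ 0 (mod 8), not 1.

(←) This fails: take N = 1. Then 1³ = 1 ≡ 1 (mod 8), yet 1 ≡ 1 (mod 8), not 2.

Both directions fail.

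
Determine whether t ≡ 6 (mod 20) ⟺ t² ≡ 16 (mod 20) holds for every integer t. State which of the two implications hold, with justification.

(⟹) Suppose t ≡ 6 (mod 20). Write t = 20j + 6. Then (20j + 6)² = 400j² + 240j + 36 = 20(20j² + 12j + 1) + 16, so t² ≡ 16 (mod 20).

(⟸) This fails: take t = 4. Then 4² = 16 ≡ 16 (mod 20), yet 4 ≡ 4 (mod 20), not 6.

The forward direction holds; the converse fails.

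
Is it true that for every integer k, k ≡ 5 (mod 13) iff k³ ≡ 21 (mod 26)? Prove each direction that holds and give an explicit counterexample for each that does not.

(⟹) This fails: take k = 18. Then 18 ≡ 5 (mod 13), but 18³ = 5832 ≡ 8 (mod 26), not 21.

(⟸) This fails: take k = 15. Then 15³ = 3375 ≡ 21 (mod 26), yet 15 ≡ 2 (mod 13), not 5.

Neither implication holds.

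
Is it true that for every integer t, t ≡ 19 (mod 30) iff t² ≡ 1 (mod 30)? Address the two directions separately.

Forward direction. Suppose t ≡ 19 (mod 30). Write t = 30j + 19. Then (30j + 19)² = 900j² + 1140j + 361 = 30(30j² + 38j + 12) + 1, so t² ≡ 1 (mod 30).

Converse. This fails: take t = 1. Then 1² = 1 ≡ 1 (mod 30), yet 1 ≡ 1 (mod 30), not 19.

Only the forward direction holds.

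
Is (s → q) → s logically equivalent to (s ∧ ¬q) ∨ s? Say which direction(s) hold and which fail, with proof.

Converse. Assume the antecedent. If q is true, the antecedent forces (q = T, s = T), and (s → q) → s holds there. If q is false, the antecedent forces (q = F, s = T), and (s → q) → s holds there. Either way (s → q) → s holds.

Forward direction. Assume the antecedent. If q is true, the antecedent forces (q = T, s = T), and (s ∧ ¬q) ∨ s holds there. If q is false, the antecedent forces (q = F, s = T), and (s ∧ ¬q) ∨ s holds there. Either way (s ∧ ¬q) ∨ s holds.

The biconditional holds.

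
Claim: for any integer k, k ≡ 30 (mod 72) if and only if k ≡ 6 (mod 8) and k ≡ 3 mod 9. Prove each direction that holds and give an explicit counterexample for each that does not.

(⇒) Suppose k ≡ 30 (mod 72); write k = 72j + 30. Since 8 ∣ 72, reducing mod 8 gives k ≡ 30 ≡ 6 (mod 8); since 9 ∣ 72, reducing mod 9 gives k ≡ 30 ≡ 3 (mod 9).

(⇐) Conversely, if k ≡ 6 (mod 8) and k ≡ 3 (mod 9), then by the Chinese remainder theorem k ≡ 30 (mod 72). This is exactly k ≡ 30 (mod 72).

Both directions hold; the statement is true.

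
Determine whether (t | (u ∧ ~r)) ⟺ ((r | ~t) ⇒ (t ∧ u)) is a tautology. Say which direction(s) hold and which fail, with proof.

Not equivalent: only (⇐) holds.

(⇒) This fails. Under u = T, t = F, r = F, the left side is true but the right side is false.

(⇐) Assume the antecedent. If u is true, the antecedent forces (u = T, t = T, r = F) or (u = T, t = T, r = T), and t | (u ∧ ~r) holds there. If u is false, the antecedent forces (u = F, t = T, r = F), and t | (u ∧ ~r) holds there. Either way t | (u ∧ ~r) holds.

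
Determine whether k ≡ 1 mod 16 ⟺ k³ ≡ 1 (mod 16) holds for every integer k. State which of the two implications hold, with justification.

(⟹) Suppose k ≡ 1 mod 16. Write k = 16j + 1. Then (16j + 1)³ = 4096j³ + 768j² + 48j + 1 = 16(256j³ + 48j² + 3j) + 1, so k³ ≡ 1 (mod 16).

(⟸) Conversely, suppose k³ ≡ 1 (mod 16). The only residue r in {0, …, 15} with r³ ≡ 1 (mod 16) is r = 1, so k ≡ 1 (mod 16).

Both directions hold; the statement is true.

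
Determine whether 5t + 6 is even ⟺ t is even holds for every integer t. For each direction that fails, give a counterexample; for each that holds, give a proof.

Both directions hold; the statement is true.

[⇒] Suppose 5t + 6 is even. Since 5 is odd, 5t and t have the same parity, so 5t + 6 ≡ t + 6 (mod 2). As 6 is even, 5t + 6 is even exactly when t is even. Thus t is even.

[⇐] Conversely, suppose t is even; write t = 2j. Then 5t + 6 = 5·(2j) + 6 = 2·5j + 6, which is even.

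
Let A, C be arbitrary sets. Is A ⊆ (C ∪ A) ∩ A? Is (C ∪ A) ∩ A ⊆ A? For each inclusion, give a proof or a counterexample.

Both inclusions hold.

(⊆) Let x ∈ A. Then either x ∈ A and x ∉ C; or x ∈ A ∩ C. In each case x ∈ (C ∪ A) ∩ A, so A ⊆ (C ∪ A) ∩ A.

(⊇) Let x ∈ (C ∪ A) ∩ A. Then either x ∈ A and x ∉ C; or x ∈ A ∩ C. In each case x ∈ A, so (C ∪ A) ∩ A ⊆ A.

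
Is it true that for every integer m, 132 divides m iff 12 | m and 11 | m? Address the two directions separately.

Both implications hold.

(⇐) Suppose 12 ∣ m and 11 ∣ m. Any common multiple of 12 and 11 is a multiple of their lcm; here gcd(12, 11) = 1, so lcm(12, 11) = 12·11 = 132, so 132 ∣ m.

(⇒) If 132 ∣ m, write m = 132q. Since 132 = 11·12, m = 12·(11q), so 12 ∣ m; and since 132 = 12·11, m = 11·(12q), so 11 ∣ m.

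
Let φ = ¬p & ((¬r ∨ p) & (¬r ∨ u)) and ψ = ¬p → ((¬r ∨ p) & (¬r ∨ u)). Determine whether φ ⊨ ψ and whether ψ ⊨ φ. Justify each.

[⇒] Assume the antecedent. If u is true, the antecedent forces (u = T, r = F, p = F), and ¬p → ((¬r ∨ p) & (¬r ∨ u)) holds there. If u is false, the antecedent forces (u = F, r = F, p = F), and ¬p → ((¬r ∨ p) & (¬r ∨ u)) holds there. Either way ¬p → ((¬r ∨ p) & (¬r ∨ u)) holds.

[⇐] This fails. Under u = F, r = F, p = T, the left side is false but the right side is true.

Only the forward implication holds.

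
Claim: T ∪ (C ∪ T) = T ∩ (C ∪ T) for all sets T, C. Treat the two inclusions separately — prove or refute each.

(⟹) This inclusion fails. Take T = ∅, C = {1}; then 1 ∈ T ∪ (C ∪ T) but 1 ∉ T ∩ (C ∪ T).

(⟸) Let x ∈ T ∩ (C ∪ T). Then either x ∈ T and x ∉ C; or x ∈ T ∩ C. In each case x ∈ T ∪ (C ∪ T), so T ∩ (C ∪ T) ⊆ T ∪ (C ∪ T).

(⊆) fails; (⊇) holds.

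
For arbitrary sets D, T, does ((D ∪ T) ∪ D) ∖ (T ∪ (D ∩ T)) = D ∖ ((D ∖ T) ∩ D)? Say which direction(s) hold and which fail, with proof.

(⟹) This inclusion fails. Take D = {1}, T = ∅; then 1 ∈ ((D ∪ T) ∪ D) ∖ (T ∪ (D ∩ T)) but 1 ∉ D ∖ ((D ∖ T) ∩ D).

(⟸) This inclusion fails. Take D = {1}, T = {1}; then 1 ∈ D ∖ ((D ∖ T) ∩ D) but 1 ∉ ((D ∪ T) ∪ D) ∖ (T ∪ (D ∩ T)).

(⊆) fails and (⊇) fails.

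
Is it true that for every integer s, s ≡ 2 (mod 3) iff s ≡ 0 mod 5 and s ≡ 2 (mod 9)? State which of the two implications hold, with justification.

The forward direction fails; the converse holds.

(→) This fails: s = 32 gives 32 ≡ 2 (mod 3) but 32 ≡ 2 (mod 5), so the conjunction on the right does not hold.

(←) Conversely, if s ≡ 0 (mod 5) and s ≡ 2 (mod 9), then by the Chinese remainder theorem s ≡ 20 (mod 45). Since 20 ≡ 2 (mod 3) and 3 ∣ 45, we get s ≡ 2 (mod 3).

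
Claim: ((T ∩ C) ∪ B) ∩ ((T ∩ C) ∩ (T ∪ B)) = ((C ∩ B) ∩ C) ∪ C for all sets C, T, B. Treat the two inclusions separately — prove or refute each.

Forward inclusion. Let x ∈ ((T ∩ C) ∪ B) ∩ ((T ∩ C) ∩ (T ∪ B)). Then either x ∈ C ∩ T and x ∉ B; or x ∈ C ∩ T ∩ B. In each case x ∈ ((C ∩ B) ∩ C) ∪ C, so ((T ∩ C) ∪ B) ∩ ((T ∩ C) ∩ (T ∪ B)) ⊆ ((C ∩ B) ∩ C) ∪ C.

Reverse inclusion. This inclusion fails. Take C = {1}, T = ∅, B = ∅; then 1 ∈ ((C ∩ B) ∩ C) ∪ C but 1 ∉ ((T ∩ C) ∪ B) ∩ ((T ∩ C) ∩ (T ∪ B)).

The sets are not equal: only the forward inclusion holds.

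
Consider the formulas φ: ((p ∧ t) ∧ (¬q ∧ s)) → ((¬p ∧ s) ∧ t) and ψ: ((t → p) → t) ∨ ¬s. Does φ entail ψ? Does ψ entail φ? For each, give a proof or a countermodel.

[⇒] This fails. Under p = F, q = F, s = T, t = F, the left side is true but the right side is false.

[⇐] This fails. Under p = T, q = F, s = T, t = T, the left side is false but the right side is true.

Neither direction holds.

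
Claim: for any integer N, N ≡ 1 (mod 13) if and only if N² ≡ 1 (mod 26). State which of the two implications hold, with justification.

Neither direction holds.

Forward direction. This fails: take N = 14. Then 14 ≡ 1 (mod 13), but 14² = 196 ≡ 14 (mod 26), not 1.

Converse. This fails: take N = 25. Then 25² = 625 ≡ 1 (mod 26), yet 25 ≡ 12 (mod 13), not 1.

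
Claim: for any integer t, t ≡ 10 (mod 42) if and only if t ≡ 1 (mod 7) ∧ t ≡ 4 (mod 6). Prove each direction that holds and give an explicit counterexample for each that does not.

(→) This fails: t = 10 gives 10 ≡ 10 (mod 42) but 10 ≡ 3 (mod 7), so the conjunction on the right does not hold.

(←) This fails: t = 22 satisfies both congruences on the right (22 ≡ 1 mod 7 and 22 ≡ 4 mod 6) yet 22 ≡ 22 (mod 42), not 10.

Neither direction holds.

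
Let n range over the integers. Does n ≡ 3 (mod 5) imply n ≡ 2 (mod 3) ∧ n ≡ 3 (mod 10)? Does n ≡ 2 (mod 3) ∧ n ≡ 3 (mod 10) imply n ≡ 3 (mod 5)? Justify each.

(⇒) fails; (⇐) holds.

(→) This fails: n = 3 gives 3 ≡ 3 (mod 5) but 3 ≡ 0 (mod 3), so the conjunction on the right does not hold.

(←) Conversely, if n ≡ 2 (mod 3) and n ≡ 3 (mod 10), then by the Chinese remainder theorem n ≡ 23 (mod 30). Since 23 ≡ 3 (mod 5) and 5 ∣ 30, we get n ≡ 3 (mod 5).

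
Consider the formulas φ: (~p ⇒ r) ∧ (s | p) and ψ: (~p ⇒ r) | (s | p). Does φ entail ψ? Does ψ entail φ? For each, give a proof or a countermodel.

(⇒) Assume the antecedent. If s is true, (~p ⇒ r) | (s | p) reduces to true regardless of the other variables. If s is false, the antecedent forces (s = F, r = F, p = T) or (s = F, r = T, p = T), and (~p ⇒ r) | (s | p) holds there. Either way (~p ⇒ r) | (s | p) holds.

(⇐) This fails. Under s = T, r = F, p = F, the left side is false but the right side is true.

The forward direction holds; the converse fails.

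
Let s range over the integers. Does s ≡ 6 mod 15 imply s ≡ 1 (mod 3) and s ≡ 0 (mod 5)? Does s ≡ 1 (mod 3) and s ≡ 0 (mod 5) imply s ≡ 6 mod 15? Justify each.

[⇒] This fails: s = 6 gives 6 ≡ 6 (mod 15) but 6 ≡ 0 (mod 3), so the conjunction on the right does not hold.

[⇐] This fails: s = 10 satisfies both congruences on the right (10 ≡ 1 mod 3 and 10 ≡ 0 mod 5) yet 10 ≡ 10 (mod 15), not 6.

Neither direction holds.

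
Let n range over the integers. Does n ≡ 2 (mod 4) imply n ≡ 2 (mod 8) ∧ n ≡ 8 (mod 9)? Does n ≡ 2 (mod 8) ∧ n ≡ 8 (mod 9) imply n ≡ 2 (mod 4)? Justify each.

Not equivalent: only (⇐) holds.

[⇒] This fails: n = 2 gives 2 ≡ 2 (mod 4) but 2 ≡ 2 (mod 9), so the conjunction on the right does not hold.

[⇐] Conversely, if n ≡ 2 (mod 8) and n ≡ 8 (mod 9), then by the Chinese remainder theorem n ≡ 26 (mod 72). Since 26 ≡ 2 (mod 4) and 4 ∣ 72, we get n ≡ 2 (mod 4).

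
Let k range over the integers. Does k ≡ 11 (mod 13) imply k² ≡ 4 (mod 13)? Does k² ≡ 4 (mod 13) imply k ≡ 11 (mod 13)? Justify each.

(⇒) Suppose k ≡ 11 (mod 13). Write k = 13j + 11. Then (13j + 11)² = 169j² + 286j + 121 = 13(13j² + 22j + 9) + 4, so k² ≡ 4 (mod 13).

(⇐) This fails: take k = 2. Then 2² = 4 ≡ 4 (mod 13), yet 2 ≡ 2 (mod 13), not 11.

Only the forward direction holds.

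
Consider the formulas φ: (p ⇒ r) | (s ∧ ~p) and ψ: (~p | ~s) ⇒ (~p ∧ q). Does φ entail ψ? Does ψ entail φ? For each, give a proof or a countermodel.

Forward direction. This fails. Under r = F, p = F, q = F, s = F, the left side is true but the right side is false.

Converse. This fails. Under r = F, p = T, q = F, s = T, the left side is false but the right side is true.

Both directions fail.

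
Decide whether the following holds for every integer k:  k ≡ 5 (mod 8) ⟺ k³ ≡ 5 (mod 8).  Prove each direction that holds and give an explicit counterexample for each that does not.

Both directions hold; the statement is true.

(→) Suppose k ≡ 5 (mod 8). Write k = 8j + 5. Then (8j + 5)³ = 512j³ + 960j² + 600j + 125 = 8(64j³ + 120j² + 75j + 15) + 5, so k³ ≡ 5 (mod 8).

(←) For the converse, argue contrapositively. If k ≢ 5 (mod 8), then k is congruent to one of 0, 1, 2, 3, 4, 6, 7 modulo 8, and these give k³ ≡ 0, 1, 0, 3, 0, 0, 7 respectively — never 5.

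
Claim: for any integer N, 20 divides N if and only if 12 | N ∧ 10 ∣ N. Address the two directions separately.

(←) Suppose 12 ∣ N and 10 ∣ N. Any common multiple of 12 and 10 is a multiple of their lcm; here lcm(12, 10) = 12·10/gcd(12, 10) = 120/2 = 60, so 60 ∣ N. Since 20 ∣ 60, it follows that 20 ∣ N.

(→) This fails: take N = 20. Certainly 20 ∣ 20, but 12 ∤ 20.

The forward direction fails; the converse holds.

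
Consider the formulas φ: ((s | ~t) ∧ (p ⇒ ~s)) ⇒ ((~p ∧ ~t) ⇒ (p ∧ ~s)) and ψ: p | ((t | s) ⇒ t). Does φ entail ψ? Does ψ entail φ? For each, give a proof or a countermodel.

The forward direction holds; the converse fails.

(⇒) Assume the antecedent. If p is true, p | ((t | s) ⇒ t) reduces to true regardless of the other variables. If p is false, the antecedent forces (s = F, p = F, t = T) or (s = T, p = F, t = T), and p | ((t | s) ⇒ t) holds there. Either way p | ((t | s) ⇒ t) holds.

(⇐) This fails. Under s = F, p = F, t = F, the left side is false but the right side is true.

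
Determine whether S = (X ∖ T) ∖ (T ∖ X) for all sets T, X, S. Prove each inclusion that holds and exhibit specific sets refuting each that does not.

(⊆) fails and (⊇) fails.

Forward inclusion. This inclusion fails. Take T = ∅, X = ∅, S = {1}; then 1 ∈ S but 1 ∉ (X ∖ T) ∖ (T ∖ X).

Reverse inclusion. This inclusion fails. Take T = ∅, X = {1}, S = ∅; then 1 ∈ (X ∖ T) ∖ (T ∖ X) but 1 ∉ S.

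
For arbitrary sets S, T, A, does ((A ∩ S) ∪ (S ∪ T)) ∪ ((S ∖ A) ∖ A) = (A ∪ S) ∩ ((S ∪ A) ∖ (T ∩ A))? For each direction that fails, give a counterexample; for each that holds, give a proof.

Forward inclusion. This inclusion fails. Take S = ∅, T = {1}, A = ∅; then 1 ∈ ((A ∩ S) ∪ (S ∪ T)) ∪ ((S ∖ A) ∖ A) but 1 ∉ (A ∪ S) ∩ ((S ∪ A) ∖ (T ∩ A)).

Reverse inclusion. This inclusion fails. Take S = ∅, T = ∅, A = {1}; then 1 ∈ (A ∪ S) ∩ ((S ∪ A) ∖ (T ∩ A)) but 1 ∉ ((A ∩ S) ∪ (S ∪ T)) ∪ ((S ∖ A) ∖ A).

(⊆) fails and (⊇) fails.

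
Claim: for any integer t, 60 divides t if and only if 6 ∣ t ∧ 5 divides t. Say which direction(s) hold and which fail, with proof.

(→) If 60 ∣ t, write t = 60q. Since 60 = 10·6, t = 6·(10q), so 6 ∣ t; and since 60 = 12·5, t = 5·(12q), so 5 ∣ t.

(←) This fails: take t = 30. Both 6 ∣ 30 and 5 ∣ 30, yet 30 is not a multiple of 60 (since 30 = 0·60 + 30), so 60 ∤ 30.

Only the forward implication holds.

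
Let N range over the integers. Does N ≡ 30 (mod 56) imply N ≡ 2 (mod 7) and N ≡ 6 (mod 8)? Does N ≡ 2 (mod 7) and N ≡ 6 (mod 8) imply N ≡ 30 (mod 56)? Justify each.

(→) Suppose N ≡ 30 (mod 56); write N = 56j + 30. Since 7 ∣ 56, reducing mod 7 gives N ≡ 30 ≡ 2 (mod 7); since 8 ∣ 56, reducing mod 8 gives N ≡ 30 ≡ 6 (mod 8).

(←) Conversely, if N ≡ 2 (mod 7) and N ≡ 6 (mod 8), then by the Chinese remainder theorem N ≡ 30 (mod 56). This is exactly N ≡ 30 (mod 56).

The biconditional holds.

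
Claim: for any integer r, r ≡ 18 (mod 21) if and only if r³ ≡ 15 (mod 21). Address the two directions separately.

Not equivalent: only (⇒) holds.

[⇒] Suppose r ≡ 18 (mod 21). Write r = 21j + 18. Then (21j + 18)³ = 9261j³ + 23814j² + 20412j + 5832 = 21(441j³ + 1134j² + 972j + 277) + 15, so r³ ≡ 15 (mod 21).

[⇐] This fails: take r = 9. Then 9³ = 729 ≡ 15 (mod 21), yet 9 ≡ 9 (mod 21), not 18.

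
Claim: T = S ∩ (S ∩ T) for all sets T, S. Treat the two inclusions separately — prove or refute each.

Forward inclusion. This inclusion fails. Take T = {1}, S = ∅; then 1 ∈ T but 1 ∉ S ∩ (S ∩ T).

Reverse inclusion. Let x ∈ S ∩ (S ∩ T). Then x ∈ T ∩ S, from which x ∈ T.

(⊆) fails; (⊇) holds.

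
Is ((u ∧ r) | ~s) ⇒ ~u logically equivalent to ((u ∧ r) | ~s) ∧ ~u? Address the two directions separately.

Forward direction. This fails. Under s = T, u = F, r = F, the left side is true but the right side is false.

Converse. Assume the antecedent. If s is true, the antecedent cannot hold. If s is false, the antecedent forces (s = F, u = F, r = F) or (s = F, u = F, r = T), and ((u ∧ r) | ~s) ⇒ ~u holds there. Either way ((u ∧ r) | ~s) ⇒ ~u holds.

(⇒) fails; (⇐) holds.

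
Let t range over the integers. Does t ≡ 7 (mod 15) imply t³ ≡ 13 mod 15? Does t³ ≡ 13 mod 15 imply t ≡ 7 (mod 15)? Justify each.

Both implications hold.

(⇐) Suppose t³ ≡ 13 (mod 15). The only residue r in {0, …, 14} with r³ ≡ 13 (mod 15) is r = 7, so t ≡ 7 (mod 15).

(⇒) Suppose t ≡ 7 (mod 15). Write t = 15j + 7. Then (15j + 7)³ = 3375j³ + 4725j² + 2205j + 343 = 15(225j³ + 315j² + 147j + 22) + 13, so t³ ≡ 13 (mod 15).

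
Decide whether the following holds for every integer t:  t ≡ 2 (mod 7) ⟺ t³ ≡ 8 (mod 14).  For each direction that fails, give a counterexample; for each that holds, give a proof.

(⇒) fails and (⇐) fails.

(→) This fails: take t = 9. Then 9 ≡ 2 (mod 7), but 9³ = 729 ≡ 1 (mod 14), not 8.

(←) This fails: take t = 4. Then 4³ = 64 ≡ 8 (mod 14), yet 4 ≡ 4 (mod 7), not 2.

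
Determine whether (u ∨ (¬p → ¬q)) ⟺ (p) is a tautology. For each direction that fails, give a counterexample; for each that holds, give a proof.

(⟹) This fails. Under q = F, u = F, p = F, the left side is true but the right side is false.

(⟸) Assume the antecedent. If q is true, the antecedent forces (q = T, u = F, p = T) or (q = T, u = T, p = T), and u ∨ (¬p → ¬q) holds there. If q is false, u ∨ (¬p → ¬q) reduces to true regardless of the other variables. Either way u ∨ (¬p → ¬q) holds.

Only the reverse direction holds.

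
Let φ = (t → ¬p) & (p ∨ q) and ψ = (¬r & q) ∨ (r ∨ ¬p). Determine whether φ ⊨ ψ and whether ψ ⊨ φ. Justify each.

Both directions fail.

(→) This fails. Under r = F, t = F, q = F, p = T, the left side is true but the right side is false.

(←) This fails. Under r = F, t = F, q = F, p = F, the left side is false but the right side is true.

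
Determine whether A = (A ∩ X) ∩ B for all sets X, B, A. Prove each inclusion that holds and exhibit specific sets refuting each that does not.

(⊆) This inclusion fails. Take X = ∅, B = ∅, A = {1}; then 1 ∈ A but 1 ∉ (A ∩ X) ∩ B.

(⊇) Let x ∈ (A ∩ X) ∩ B. Then x ∈ X ∩ B ∩ A, from which x ∈ A.

(⊆) fails; (⊇) holds.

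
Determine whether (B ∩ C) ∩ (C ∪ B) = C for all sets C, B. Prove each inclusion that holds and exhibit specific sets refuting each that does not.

(⟹) Let x ∈ (B ∩ C) ∩ (C ∪ B). Then x ∈ C ∩ B, from which x ∈ C.

(⟸) This inclusion fails. Take C = {1}, B = ∅; then 1 ∈ C but 1 ∉ (B ∩ C) ∩ (C ∪ B).

Only the forward inclusion holds.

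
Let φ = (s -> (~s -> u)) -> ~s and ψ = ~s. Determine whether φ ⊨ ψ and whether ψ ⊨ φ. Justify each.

(⇒) Assume the antecedent. If u is true, the antecedent forces (u = T, s = F), and ~s holds there. If u is false, the antecedent forces (u = F, s = F), and ~s holds there. Either way ~s holds.

(⇐) Assume the antecedent. If u is true, the antecedent forces (u = T, s = F), and (s -> (~s -> u)) -> ~s holds there. If u is false, the antecedent forces (u = F, s = F), and (s -> (~s -> u)) -> ~s holds there. Either way (s -> (~s -> u)) -> ~s holds.

Both directions hold.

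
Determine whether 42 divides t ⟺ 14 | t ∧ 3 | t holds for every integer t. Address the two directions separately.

Forward direction. If 42 ∣ t, write t = 42q. Since 42 = 3·14, t = 14·(3q), so 14 ∣ t; and since 42 = 14·3, t = 3·(14q), so 3 ∣ t.

Converse. Suppose 14 ∣ t and 3 ∣ t. Any common multiple of 14 and 3 is a multiple of their lcm; here gcd(14, 3) = 1, so lcm(14, 3) = 14·3 = 42, so 42 ∣ t.

The biconditional holds.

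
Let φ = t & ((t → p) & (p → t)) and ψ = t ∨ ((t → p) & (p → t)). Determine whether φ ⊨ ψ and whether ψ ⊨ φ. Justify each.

(⇒) Assume the antecedent. If p is true, the antecedent forces (p = T, t = T), and t ∨ ((t → p) & (p → t)) holds there. If p is false, the antecedent cannot hold. Either way t ∨ ((t → p) & (p → t)) holds.

(⇐) This fails. Under p = F, t = F, the left side is false but the right side is true.

Not equivalent: only (⇒) holds.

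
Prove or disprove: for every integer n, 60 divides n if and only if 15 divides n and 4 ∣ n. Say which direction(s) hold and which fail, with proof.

(←) Suppose 15 ∣ n and 4 ∣ n. Any common multiple of 15 and 4 is a multiple of their lcm; here gcd(15, 4) = 1, so lcm(15, 4) = 15·4 = 60, so 60 ∣ n.

(→) If 60 ∣ n, write n = 60q. Since 60 = 4·15, n = 15·(4q), so 15 ∣ n; and since 60 = 15·4, n = 4·(15q), so 4 ∣ n.

The biconditional holds.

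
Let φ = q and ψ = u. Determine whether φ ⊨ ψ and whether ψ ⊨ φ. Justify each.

[⇒] This fails. Under u = F, q = T, the left side is true but the right side is false.

[⇐] This fails. Under u = T, q = F, the left side is false but the right side is true.

Both directions fail.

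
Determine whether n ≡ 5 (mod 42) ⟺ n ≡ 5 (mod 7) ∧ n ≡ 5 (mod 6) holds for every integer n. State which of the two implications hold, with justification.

(⇐) If n ≡ 5 (mod 7) and n ≡ 5 (mod 6), then by the Chinese remainder theorem n ≡ 5 (mod 42). This is exactly n ≡ 5 (mod 42).

(⇒) Suppose n ≡ 5 (mod 42); write n = 42j + 5. Since 7 ∣ 42, reducing mod 7 gives n ≡ 5 (mod 7); since 6 ∣ 42, reducing mod 6 gives n ≡ 5 (mod 6).

Both implications hold.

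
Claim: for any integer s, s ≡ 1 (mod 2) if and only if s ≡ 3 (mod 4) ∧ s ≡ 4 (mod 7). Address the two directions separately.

Not equivalent: only (⇐) holds.

(⇒) This fails: s = 1 gives 1 ≡ 1 (mod 2) but 1 ≡ 1 (mod 4), so the conjunction on the right does not hold.

(⇐) Conversely, if s ≡ 3 (mod 4) and s ≡ 4 (mod 7), then by the Chinese remainder theorem s ≡ 11 (mod 28). Since 11 ≡ 1 (mod 2) and 2 ∣ 28, we get s ≡ 1 (mod 2).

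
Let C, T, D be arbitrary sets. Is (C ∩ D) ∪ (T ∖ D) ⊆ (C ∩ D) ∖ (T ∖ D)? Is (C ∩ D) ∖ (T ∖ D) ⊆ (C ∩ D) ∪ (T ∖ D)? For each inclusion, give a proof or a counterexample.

(⊆) fails; (⊇) holds.

(⟹) This inclusion fails. Take C = ∅, T = {1}, D = ∅; then 1 ∈ (C ∩ D) ∪ (T ∖ D) but 1 ∉ (C ∩ D) ∖ (T ∖ D).

(⟸) Let x ∈ (C ∩ D) ∖ (T ∖ D). Then either x ∈ C ∩ D and x ∉ T; or x ∈ C ∩ T ∩ D. In each case x ∈ (C ∩ D) ∪ (T ∖ D), so (C ∩ D) ∖ (T ∖ D) ⊆ (C ∩ D) ∪ (T ∖ D).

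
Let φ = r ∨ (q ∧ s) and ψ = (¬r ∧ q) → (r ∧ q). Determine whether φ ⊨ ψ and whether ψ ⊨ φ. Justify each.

Forward direction. This fails. Under s = T, q = T, r = F, the left side is true but the right side is false.

Converse. This fails. Under s = F, q = F, r = F, the left side is false but the right side is true.

Neither implication holds.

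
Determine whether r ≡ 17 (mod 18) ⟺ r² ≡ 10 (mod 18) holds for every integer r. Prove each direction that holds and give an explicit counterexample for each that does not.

(⇒) This fails: take r = 17. Then 17 ≡ 17 (mod 18), but 17² = 289 ≡ 1 (mod 18), not 10.

(⇐) This fails: take r = 8. Then 8² = 64 ≡ 10 (mod 18), yet 8 ≡ 8 (mod 18), not 17.

(⇒) fails and (⇐) fails.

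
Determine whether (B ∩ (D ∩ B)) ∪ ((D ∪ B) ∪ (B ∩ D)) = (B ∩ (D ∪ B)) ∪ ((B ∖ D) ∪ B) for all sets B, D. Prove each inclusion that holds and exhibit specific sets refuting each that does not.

Forward inclusion. This inclusion fails. Take B = ∅, D = {1}; then 1 ∈ (B ∩ (D ∩ B)) ∪ ((D ∪ B) ∪ (B ∩ D)) but 1 ∉ (B ∩ (D ∪ B)) ∪ ((B ∖ D) ∪ B).

Reverse inclusion. Let x ∈ (B ∩ (D ∪ B)) ∪ ((B ∖ D) ∪ B). Then either x ∈ B and x ∉ D; or x ∈ B ∩ D. In each case x ∈ (B ∩ (D ∩ B)) ∪ ((D ∪ B) ∪ (B ∩ D)), so (B ∩ (D ∪ B)) ∪ ((B ∖ D) ∪ B) ⊆ (B ∩ (D ∩ B)) ∪ ((D ∪ B) ∪ (B ∩ D)).

(⊆) fails; (⊇) holds.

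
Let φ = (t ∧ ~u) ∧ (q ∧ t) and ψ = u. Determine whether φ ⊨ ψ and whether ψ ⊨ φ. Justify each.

Forward direction. This fails. Under t = T, u = F, q = T, the left side is true but the right side is false.

Converse. This fails. Under t = F, u = T, q = F, the left side is false but the right side is true.

Neither implication holds.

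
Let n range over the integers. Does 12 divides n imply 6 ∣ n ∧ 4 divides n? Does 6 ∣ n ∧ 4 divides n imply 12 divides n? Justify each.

The biconditional holds.

Forward direction. If 12 ∣ n, write n = 12q. Since 12 = 2·6, n = 6·(2q), so 6 ∣ n; and since 12 = 3·4, n = 4·(3q), so 4 ∣ n.

Converse. Suppose 6 ∣ n and 4 ∣ n. Any common multiple of 6 and 4 is a multiple of their lcm; here lcm(6, 4) = 6·4/gcd(6, 4) = 24/2 = 12, so 12 ∣ n.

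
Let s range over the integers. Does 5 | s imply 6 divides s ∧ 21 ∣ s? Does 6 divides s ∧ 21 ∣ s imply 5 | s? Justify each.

Both directions fail.

(→) This fails: take s = 5. Certainly 5 ∣ 5, but 6 ∤ 5.

(←) This fails: take s = 42. Both 6 ∣ 42 and 21 ∣ 42, yet 42 is not a multiple of 5 (since 42 = 8·5 + 2), so 5 ∤ 42.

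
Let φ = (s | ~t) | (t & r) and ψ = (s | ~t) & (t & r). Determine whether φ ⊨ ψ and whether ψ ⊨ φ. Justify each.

(⇒) This fails. Under s = F, t = F, r = F, the left side is true but the right side is false.

(⇐) Assume the antecedent. If s is true, (s | ~t) | (t & r) reduces to true regardless of the other variables. If s is false, the antecedent cannot hold. Either way (s | ~t) | (t & r) holds.

(⇒) fails; (⇐) holds.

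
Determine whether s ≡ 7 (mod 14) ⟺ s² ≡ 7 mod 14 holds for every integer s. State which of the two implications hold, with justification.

[⇒] Suppose s ≡ 7 (mod 14). Write s = 14j + 7. Then (14j + 7)² = 196j² + 196j + 49 = 14(14j² + 14j + 3) + 7, so s² ≡ 7 (mod 14).

[⇐] Conversely, suppose s² ≡ 7 (mod 14). The only residue r in {0, …, 13} with r² ≡ 7 (mod 14) is r = 7, so s ≡ 7 (mod 14).

Both directions hold; the statement is true.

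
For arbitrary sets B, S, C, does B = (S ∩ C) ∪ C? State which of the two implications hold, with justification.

(⊆) fails and (⊇) fails.

(⟹) This inclusion fails. Take B = {1}, S = ∅, C = ∅; then 1 ∈ B but 1 ∉ (S ∩ C) ∪ C.

(⟸) This inclusion fails. Take B = ∅, S = ∅, C = {1}; then 1 ∈ (S ∩ C) ∪ C but 1 ∉ B.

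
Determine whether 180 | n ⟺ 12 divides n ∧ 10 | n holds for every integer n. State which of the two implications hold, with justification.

Not equivalent: only (⇒) holds.

(⟹) If 180 ∣ n, write n = 180q. Since 180 = 15·12, n = 12·(15q), so 12 ∣ n; and since 180 = 18·10, n = 10·(18q), so 10 ∣ n.

(⟸) This fails: take n = 60. Both 12 ∣ 60 and 10 ∣ 60, yet 60 is not a multiple of 180 (since 60 = 0·180 + 60), so 180 ∤ 60.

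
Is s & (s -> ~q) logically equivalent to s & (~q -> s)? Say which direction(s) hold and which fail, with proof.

Forward direction. Assume the antecedent. If s is true, s & (~q -> s) reduces to true regardless of the other variables. If s is false, the antecedent cannot hold. Either way s & (~q -> s) holds.

Converse. This fails. Under s = T, q = T, the left side is false but the right side is true.

Not equivalent: only (⇒) holds.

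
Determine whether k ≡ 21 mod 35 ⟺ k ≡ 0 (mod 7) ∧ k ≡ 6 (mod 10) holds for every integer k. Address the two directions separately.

Forward direction. This fails: k = 21 gives 21 ≡ 21 (mod 35) but 21 ≡ 1 (mod 10), so the conjunction on the right does not hold.

Converse. If k ≡ 0 (mod 7) and k ≡ 6 (mod 10), then by the Chinese remainder theorem k ≡ 56 (mod 70). Since 56 ≡ 21 (mod 35) and 35 ∣ 70, we get k ≡ 21 (mod 35).

Not equivalent: only (⇐) holds.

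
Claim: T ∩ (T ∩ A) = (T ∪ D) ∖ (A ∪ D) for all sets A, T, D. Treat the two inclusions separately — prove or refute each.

Forward inclusion. This inclusion fails. Take A = {1}, T = {1}, D = ∅; then 1 ∈ T ∩ (T ∩ A) but 1 ∉ (T ∪ D) ∖ (A ∪ D).

Reverse inclusion. This inclusion fails. Take A = ∅, T = {1}, D = ∅; then 1 ∈ (T ∪ D) ∖ (A ∪ D) but 1 ∉ T ∩ (T ∩ A).

(⊆) fails and (⊇) fails.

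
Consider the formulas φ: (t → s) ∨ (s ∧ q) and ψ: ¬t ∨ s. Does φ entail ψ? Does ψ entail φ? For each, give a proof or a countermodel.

Both directions hold.

(⇒) Assume the antecedent. If s is true, ¬t ∨ s reduces to true regardless of the other variables. If s is false, the antecedent forces (s = F, q = F, t = F) or (s = F, q = T, t = F), and ¬t ∨ s holds there. Either way ¬t ∨ s holds.

(⇐) Assume the antecedent. If s is true, (t → s) ∨ (s ∧ q) reduces to true regardless of the other variables. If s is false, the antecedent forces (s = F, q = F, t = F) or (s = F, q = T, t = F), and (t → s) ∨ (s ∧ q) holds there. Either way (t → s) ∨ (s ∧ q) holds.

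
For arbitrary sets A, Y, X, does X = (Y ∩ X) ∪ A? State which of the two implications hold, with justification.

Forward inclusion. This inclusion fails. Take A = ∅, Y = ∅, X = {1}; then 1 ∈ X but 1 ∉ (Y ∩ X) ∪ A.

Reverse inclusion. This inclusion fails. Take A = {1}, Y = ∅, X = ∅; then 1 ∈ (Y ∩ X) ∪ A but 1 ∉ X.

(⊆) fails and (⊇) fails.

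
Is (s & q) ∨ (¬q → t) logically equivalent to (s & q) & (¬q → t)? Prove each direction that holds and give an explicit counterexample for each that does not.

(⇐) Assume the antecedent. If q is true, (s & q) ∨ (¬q → t) reduces to true regardless of the other variables. If q is false, the antecedent cannot hold. Either way (s & q) ∨ (¬q → t) holds.

(⇒) This fails. Under q = T, s = F, t = F, the left side is true but the right side is false.

(⇒) fails; (⇐) holds.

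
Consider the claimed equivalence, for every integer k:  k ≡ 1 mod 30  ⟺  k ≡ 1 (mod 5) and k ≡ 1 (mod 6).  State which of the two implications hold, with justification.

[⇒] Suppose k ≡ 1 (mod 30); write k = 30j + 1. Since 5 ∣ 30, reducing mod 5 gives k ≡ 1 (mod 5); since 6 ∣ 30, reducing mod 6 gives k ≡ 1 (mod 6).

[⇐] Conversely, if k ≡ 1 (mod 5) and k ≡ 1 (mod 6), then by the Chinese remainder theorem k ≡ 1 (mod 30). This is exactly k ≡ 1 (mod 30).

Both directions hold.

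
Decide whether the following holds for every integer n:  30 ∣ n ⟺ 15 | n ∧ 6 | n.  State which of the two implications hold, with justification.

(→) If 30 ∣ n, write n = 30q. Since 30 = 2·15, n = 15·(2q), so 15 ∣ n; and since 30 = 5·6, n = 6·(5q), so 6 ∣ n.

(←) Suppose 15 ∣ n and 6 ∣ n. Any common multiple of 15 and 6 is a multiple of their lcm; here lcm(15, 6) = 15·6/gcd(15, 6) = 90/3 = 30, so 30 ∣ n.

Both directions hold.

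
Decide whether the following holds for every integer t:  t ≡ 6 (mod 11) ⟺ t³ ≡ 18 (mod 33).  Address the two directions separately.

(←) The residues r modulo 33 with r³ ≡ 18 (mod 33) are exactly {6}, and each is ≡ 6 (mod 11).

(→) This fails: take t = 17. Then 17 ≡ 6 (mod 11), but 17³ = 4913 ≡ 29 (mod 33), not 18.

Only the reverse direction holds.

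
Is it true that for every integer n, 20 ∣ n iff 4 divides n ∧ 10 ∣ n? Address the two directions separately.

Equivalent; both directions hold.

[⇒] If 20 ∣ n, write n = 20q. Since 20 = 5·4, n = 4·(5q), so 4 ∣ n; and since 20 = 2·10, n = 10·(2q), so 10 ∣ n.

[⇐] Suppose 4 ∣ n and 10 ∣ n. Any common multiple of 4 and 10 is a multiple of their lcm; here lcm(4, 10) = 4·10/gcd(4, 10) = 40/2 = 20, so 20 ∣ n.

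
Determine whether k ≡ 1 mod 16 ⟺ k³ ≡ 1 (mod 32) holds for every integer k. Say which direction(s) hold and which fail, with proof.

Not equivalent: only (⇐) holds.

(⇐) The residues r modulo 32 with r³ ≡ 1 (mod 32) are exactly {1}, and each is ≡ 1 (mod 16).

(⇒) This fails: take k = 17. Then 17 ≡ 1 (mod 16), but 17³ = 4913 ≡ 17 (mod 32), not 1.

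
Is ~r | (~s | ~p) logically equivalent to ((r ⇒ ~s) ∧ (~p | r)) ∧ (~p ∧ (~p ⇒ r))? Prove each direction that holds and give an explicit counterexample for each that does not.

(→) This fails. Under r = F, s = F, p = F, the left side is true but the right side is false.

(←) Assume the antecedent. If r is true, the antecedent forces (r = T, s = F, p = F), and ~r | (~s | ~p) holds there. If r is false, the antecedent cannot hold. Either way ~r | (~s | ~p) holds.

Not equivalent: only (⇐) holds.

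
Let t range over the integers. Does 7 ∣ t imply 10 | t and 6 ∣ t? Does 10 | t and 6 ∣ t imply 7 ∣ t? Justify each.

[⇒] This fails: take t = 7. Certainly 7 ∣ 7, but 10 ∤ 7.

[⇐] This fails: take t = 30. Both 10 ∣ 30 and 6 ∣ 30, yet 30 is not a multiple of 7 (since 30 = 4·7 + 2), so 7 ∤ 30.

(⇒) fails and (⇐) fails.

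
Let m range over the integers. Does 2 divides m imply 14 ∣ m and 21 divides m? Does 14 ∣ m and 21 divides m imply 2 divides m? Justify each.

(→) This fails: take m = 2. Certainly 2 ∣ 2, but 14 ∤ 2.

(←) Suppose 14 ∣ m and 21 ∣ m. Any common multiple of 14 and 21 is a multiple of their lcm; here lcm(14, 21) = 14·21/gcd(14, 21) = 294/7 = 42, so 42 ∣ m. Since 2 ∣ 42, it follows that 2 ∣ m.

Only the converse holds.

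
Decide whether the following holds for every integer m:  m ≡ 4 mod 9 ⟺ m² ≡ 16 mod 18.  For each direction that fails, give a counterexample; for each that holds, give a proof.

(⟹) This fails: take m = 13. Then 13 ≡ 4 (mod 9), but 13² = 169 ≡ 7 (mod 18), not 16.

(⟸) This fails: take m = 14. Then 14² = 196 ≡ 16 (mod 18), yet 14 ≡ 5 (mod 9), not 4.

(⇒) fails and (⇐) fails.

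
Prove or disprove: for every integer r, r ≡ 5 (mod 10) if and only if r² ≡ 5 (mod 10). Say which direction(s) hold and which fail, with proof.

Equivalent; both directions hold.

(⟹) Suppose r ≡ 5 (mod 10). Write r = 10j + 5. Then (10j + 5)² = 100j² + 100j + 25 = 10(10j² + 10j + 2) + 5, so r² ≡ 5 (mod 10).

(⟸) Conversely, suppose r² ≡ 5 (mod 10). The only residue r in {0, …, 9} with r² ≡ 5 (mod 10) is r = 5, so r ≡ 5 (mod 10).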